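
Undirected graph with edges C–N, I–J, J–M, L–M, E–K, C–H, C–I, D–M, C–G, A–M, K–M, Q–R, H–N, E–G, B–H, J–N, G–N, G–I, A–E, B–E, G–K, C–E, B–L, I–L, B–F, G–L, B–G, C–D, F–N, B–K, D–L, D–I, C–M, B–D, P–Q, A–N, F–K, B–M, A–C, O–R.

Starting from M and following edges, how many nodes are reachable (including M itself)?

14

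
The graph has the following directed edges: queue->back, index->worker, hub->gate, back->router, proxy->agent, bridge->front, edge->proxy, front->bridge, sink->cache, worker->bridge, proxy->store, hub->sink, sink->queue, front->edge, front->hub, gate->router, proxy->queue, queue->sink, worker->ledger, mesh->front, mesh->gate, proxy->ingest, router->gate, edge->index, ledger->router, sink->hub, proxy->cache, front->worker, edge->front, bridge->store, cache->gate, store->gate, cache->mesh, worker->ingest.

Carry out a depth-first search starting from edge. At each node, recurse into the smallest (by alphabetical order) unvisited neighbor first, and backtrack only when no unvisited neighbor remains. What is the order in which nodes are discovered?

edge, front, bridge, store, gate, router, hub, sink, cache, mesh, queue, back, worker, ingest, ledger, index, proxy, agent

Visit edge
edge → front
front → bridge
bridge → store
store → gate
gate → router
front → hub
hub → sink
sink → cache
cache → mesh
sink → queue
queue → back
front → worker
worker → ingest
worker → ledger
edge → index
edge → proxy
proxy → agent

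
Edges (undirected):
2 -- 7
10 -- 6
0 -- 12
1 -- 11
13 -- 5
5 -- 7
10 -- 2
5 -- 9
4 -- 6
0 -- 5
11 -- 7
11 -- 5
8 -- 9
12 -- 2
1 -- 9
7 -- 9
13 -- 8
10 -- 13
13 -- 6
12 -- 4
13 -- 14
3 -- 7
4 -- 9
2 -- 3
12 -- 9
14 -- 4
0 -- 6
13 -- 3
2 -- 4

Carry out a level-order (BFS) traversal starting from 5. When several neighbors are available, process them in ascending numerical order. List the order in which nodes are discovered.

5, 0, 7, 9, 11, 13, 6, 12, 2, 3, 1, 4, 8, 10, 14

Visit 5; enqueue 0, 7, 9, 11, 13 → queue [0, 7, 9, 11, 13]
Visit 0; enqueue 6, 12 → queue [7, 9, 11, 13, 6, 12]
Visit 7; enqueue 2, 3 → queue [9, 11, 13, 6, 12, 2, 3]
Visit 9; enqueue 1, 4, 8 → queue [11, 13, 6, 12, 2, 3, 1, 4, 8]
Visit 11 → queue [13, 6, 12, 2, 3, 1, 4, 8]
Visit 13; enqueue 10, 14 → queue [6, 12, 2, 3, 1, 4, 8, 10, 14]
Visit 6 → queue [12, 2, 3, 1, 4, 8, 10, 14]
Visit 12 → queue [2, 3, 1, 4, 8, 10, 14]
Visit 2 → queue [3, 1, 4, 8, 10, 14]
Visit 3 → queue [1, 4, 8, 10, 14]
Visit 1 → queue [4, 8, 10, 14]
Visit 4 → queue [8, 10, 14]
Visit 8 → queue [10, 14]
Visit 10 → queue [14]
Visit 14 → queue []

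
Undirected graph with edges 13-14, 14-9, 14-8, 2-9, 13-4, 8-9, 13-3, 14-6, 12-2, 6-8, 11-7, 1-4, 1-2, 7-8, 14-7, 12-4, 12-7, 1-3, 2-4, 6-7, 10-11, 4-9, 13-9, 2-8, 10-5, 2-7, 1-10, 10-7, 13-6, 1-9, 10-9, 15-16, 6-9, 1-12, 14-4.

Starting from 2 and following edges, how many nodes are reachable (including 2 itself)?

BFS from 2 visits: 2, 12, 9, 8, 7, 4, 1, 14, 13, 10, 6, 11, 3, 5
Reachable nodes: 14 of 16 total.

14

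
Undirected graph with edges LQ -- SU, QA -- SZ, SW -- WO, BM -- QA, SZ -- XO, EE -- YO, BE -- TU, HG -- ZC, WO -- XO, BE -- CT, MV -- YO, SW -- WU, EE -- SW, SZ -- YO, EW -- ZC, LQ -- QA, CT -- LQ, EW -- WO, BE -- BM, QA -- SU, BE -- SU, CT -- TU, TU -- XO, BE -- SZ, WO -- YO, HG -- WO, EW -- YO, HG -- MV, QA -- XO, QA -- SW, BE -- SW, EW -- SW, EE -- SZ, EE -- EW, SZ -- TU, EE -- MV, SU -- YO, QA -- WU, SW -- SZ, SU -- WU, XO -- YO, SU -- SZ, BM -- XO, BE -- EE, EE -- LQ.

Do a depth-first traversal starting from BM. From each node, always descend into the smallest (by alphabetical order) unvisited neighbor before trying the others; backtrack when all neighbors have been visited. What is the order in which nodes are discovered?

Visit BM
BM → BE
BE → CT
CT → LQ
LQ → EE
EE → EW
EW → SW
SW → QA
QA → SU
SU → SZ
SZ → TU
TU → XO
XO → WO
WO → HG
HG → MV
MV → YO
HG → ZC
SU → WU

BM, BE, CT, LQ, EE, EW, SW, QA, SU, SZ, TU, XO, WO, HG, MV, YO, ZC, WU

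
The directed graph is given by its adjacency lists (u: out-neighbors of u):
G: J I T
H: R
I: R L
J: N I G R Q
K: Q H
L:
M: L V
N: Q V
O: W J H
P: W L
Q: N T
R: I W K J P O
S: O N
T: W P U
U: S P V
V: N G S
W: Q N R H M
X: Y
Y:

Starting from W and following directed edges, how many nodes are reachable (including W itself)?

17

BFS from W visits: W, R, Q, N, M, H, P, O, K, J, I, T, V, L, G, U, S
Reachable nodes: 17 of 19 total.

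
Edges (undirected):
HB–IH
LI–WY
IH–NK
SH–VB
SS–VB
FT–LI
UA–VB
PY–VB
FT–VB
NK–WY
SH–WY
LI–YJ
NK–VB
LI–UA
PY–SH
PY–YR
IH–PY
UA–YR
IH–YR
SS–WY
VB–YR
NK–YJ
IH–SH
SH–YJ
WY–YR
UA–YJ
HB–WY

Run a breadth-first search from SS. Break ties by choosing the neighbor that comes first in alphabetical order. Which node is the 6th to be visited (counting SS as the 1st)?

PY

Visit SS; enqueue VB, WY → queue [VB, WY]
Visit VB; enqueue FT, NK, PY, SH, UA, YR → queue [WY, FT, NK, PY, SH, UA, YR]
Visit WY; enqueue HB, LI → queue [FT, NK, PY, SH, UA, YR, HB, LI]
Visit FT → queue [NK, PY, SH, UA, YR, HB, LI]
Visit NK; enqueue IH, YJ → queue [PY, SH, UA, YR, HB, LI, IH, YJ]
Visit PY → queue [SH, UA, YR, HB, LI, IH, YJ]
Visit SH → queue [UA, YR, HB, LI, IH, YJ]
Visit UA → queue [YR, HB, LI, IH, YJ]
Visit YR → queue [HB, LI, IH, YJ]
Visit HB → queue [LI, IH, YJ]
Visit LI → queue [IH, YJ]
Visit IH → queue [YJ]
Visit YJ → queue []

Visit order: SS, VB, WY, FT, NK, PY, SH, UA, YR, HB, LI, IH, YJ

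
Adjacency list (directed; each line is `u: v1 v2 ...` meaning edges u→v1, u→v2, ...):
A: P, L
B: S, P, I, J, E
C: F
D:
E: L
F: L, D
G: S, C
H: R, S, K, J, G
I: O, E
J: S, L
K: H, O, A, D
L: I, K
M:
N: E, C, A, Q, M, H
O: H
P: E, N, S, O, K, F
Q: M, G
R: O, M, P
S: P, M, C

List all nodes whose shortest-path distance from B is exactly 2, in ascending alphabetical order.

C, F, K, L, M, N, O

Level 0: B
Level 1: E, I, J, P, S
Level 2: C, F, K, L, M, N, O
Level 3: A, D, H, Q
Level 4: G, R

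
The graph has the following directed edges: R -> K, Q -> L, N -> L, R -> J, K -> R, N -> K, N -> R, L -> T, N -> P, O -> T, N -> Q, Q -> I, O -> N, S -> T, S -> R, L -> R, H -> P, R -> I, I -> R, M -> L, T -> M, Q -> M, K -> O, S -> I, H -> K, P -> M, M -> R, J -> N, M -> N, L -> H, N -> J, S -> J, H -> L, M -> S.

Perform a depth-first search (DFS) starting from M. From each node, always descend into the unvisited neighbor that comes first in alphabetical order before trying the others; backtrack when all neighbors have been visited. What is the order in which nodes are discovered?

M L H K O N J P Q I R T S

Visit M
M → L
L → H
H → K
K → O
O → N
N → J
N → P
N → Q
Q → I
I → R
O → T
M → S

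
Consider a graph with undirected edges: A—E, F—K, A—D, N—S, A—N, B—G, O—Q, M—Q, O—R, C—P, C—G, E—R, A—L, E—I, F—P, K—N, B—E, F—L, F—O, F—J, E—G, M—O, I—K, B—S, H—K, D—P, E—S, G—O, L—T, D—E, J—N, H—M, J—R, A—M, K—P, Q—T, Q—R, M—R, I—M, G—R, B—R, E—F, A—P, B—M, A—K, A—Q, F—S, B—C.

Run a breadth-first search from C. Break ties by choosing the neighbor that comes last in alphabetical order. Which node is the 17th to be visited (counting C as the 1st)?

L

Visit C; enqueue P, G, B → queue [P, G, B]
Visit P; enqueue K, F, D, A → queue [G, B, K, F, D, A]
Visit G; enqueue R, O, E → queue [B, K, F, D, A, R, O, E]
Visit B; enqueue S, M → queue [K, F, D, A, R, O, E, S, M]
Visit K; enqueue N, I, H → queue [F, D, A, R, O, E, S, M, N, I, H]
Visit F; enqueue L, J → queue [D, A, R, O, E, S, M, N, I, H, L, J]
Visit D → queue [A, R, O, E, S, M, N, I, H, L, J]
Visit A; enqueue Q → queue [R, O, E, S, M, N, I, H, L, J, Q]
Visit R → queue [O, E, S, M, N, I, H, L, J, Q]
Visit O → queue [E, S, M, N, I, H, L, J, Q]
Visit E → queue [S, M, N, I, H, L, J, Q]
Visit S → queue [M, N, I, H, L, J, Q]
Visit M → queue [N, I, H, L, J, Q]
Visit N → queue [I, H, L, J, Q]
Visit I → queue [H, L, J, Q]
Visit H → queue [L, J, Q]
Visit L; enqueue T → queue [J, Q, T]
Visit J → queue [Q, T]
Visit Q → queue [T]
Visit T → queue []

Visit order: C, P, G, B, K, F, D, A, R, O, E, S, M, N, I, H, L, J, Q, T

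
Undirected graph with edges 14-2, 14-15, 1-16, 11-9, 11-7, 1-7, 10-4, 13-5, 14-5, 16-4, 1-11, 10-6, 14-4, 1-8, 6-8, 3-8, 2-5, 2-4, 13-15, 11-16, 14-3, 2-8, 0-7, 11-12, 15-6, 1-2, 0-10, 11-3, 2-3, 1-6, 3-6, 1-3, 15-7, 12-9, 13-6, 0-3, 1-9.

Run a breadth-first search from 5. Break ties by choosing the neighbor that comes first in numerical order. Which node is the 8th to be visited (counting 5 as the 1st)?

8

Visit 5; enqueue 2, 13, 14 → queue [2, 13, 14]
Visit 2; enqueue 1, 3, 4, 8 → queue [13, 14, 1, 3, 4, 8]
Visit 13; enqueue 6, 15 → queue [14, 1, 3, 4, 8, 6, 15]
Visit 14 → queue [1, 3, 4, 8, 6, 15]
Visit 1; enqueue 7, 9, 11, 16 → queue [3, 4, 8, 6, 15, 7, 9, 11, 16]
Visit 3; enqueue 0 → queue [4, 8, 6, 15, 7, 9, 11, 16, 0]
Visit 4; enqueue 10 → queue [8, 6, 15, 7, 9, 11, 16, 0, 10]
Visit 8 → queue [6, 15, 7, 9, 11, 16, 0, 10]
Visit 6 → queue [15, 7, 9, 11, 16, 0, 10]
Visit 15 → queue [7, 9, 11, 16, 0, 10]
Visit 7 → queue [9, 11, 16, 0, 10]
Visit 9; enqueue 12 → queue [11, 16, 0, 10, 12]
Visit 11 → queue [16, 0, 10, 12]
Visit 16 → queue [0, 10, 12]
Visit 0 → queue [10, 12]
Visit 10 → queue [12]
Visit 12 → queue []

Visit order: 5, 2, 13, 14, 1, 3, 4, 8, 6, 15, 7, 9, 11, 16, 0, 10, 12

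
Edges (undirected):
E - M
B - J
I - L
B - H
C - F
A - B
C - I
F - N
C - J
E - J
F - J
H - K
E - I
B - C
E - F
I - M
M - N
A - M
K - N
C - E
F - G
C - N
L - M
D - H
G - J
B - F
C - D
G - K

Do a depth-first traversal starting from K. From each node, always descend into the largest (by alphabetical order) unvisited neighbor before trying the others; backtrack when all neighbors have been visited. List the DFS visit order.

K → N → M → L → I → E → J → G → F → C → D → H → B → A

Visit K
K → N
N → M
M → L
L → I
I → E
E → J
J → G
G → F
F → C
C → D
D → H
H → B
B → A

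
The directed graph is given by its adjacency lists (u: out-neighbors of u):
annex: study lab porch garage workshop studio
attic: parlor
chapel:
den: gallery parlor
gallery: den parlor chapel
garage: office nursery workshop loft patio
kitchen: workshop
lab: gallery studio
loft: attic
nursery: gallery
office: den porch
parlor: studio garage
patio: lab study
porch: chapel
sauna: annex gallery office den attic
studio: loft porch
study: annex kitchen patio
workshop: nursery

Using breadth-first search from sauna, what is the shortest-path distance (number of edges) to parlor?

Level 0: sauna
Level 1: annex, attic, den, gallery, office
Level 2: chapel, garage, lab, parlor, porch, studio, study, workshop
Level 3: kitchen, loft, nursery, patio
parlor first appears at level 2.

2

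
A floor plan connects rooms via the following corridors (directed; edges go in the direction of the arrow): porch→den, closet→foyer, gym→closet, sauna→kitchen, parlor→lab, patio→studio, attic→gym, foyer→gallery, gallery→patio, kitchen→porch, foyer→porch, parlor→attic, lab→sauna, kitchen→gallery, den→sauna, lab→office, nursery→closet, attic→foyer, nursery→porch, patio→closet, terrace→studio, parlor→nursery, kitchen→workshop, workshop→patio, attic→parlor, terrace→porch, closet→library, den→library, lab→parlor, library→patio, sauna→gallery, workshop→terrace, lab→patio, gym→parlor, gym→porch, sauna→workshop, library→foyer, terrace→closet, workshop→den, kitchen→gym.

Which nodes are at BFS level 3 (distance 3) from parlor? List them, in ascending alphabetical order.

den, gallery, kitchen, library, studio, workshop

Level 0: parlor
Level 1: attic, lab, nursery
Level 2: closet, foyer, gym, office, patio, porch, sauna
Level 3: den, gallery, kitchen, library, studio, workshop
Level 4: terrace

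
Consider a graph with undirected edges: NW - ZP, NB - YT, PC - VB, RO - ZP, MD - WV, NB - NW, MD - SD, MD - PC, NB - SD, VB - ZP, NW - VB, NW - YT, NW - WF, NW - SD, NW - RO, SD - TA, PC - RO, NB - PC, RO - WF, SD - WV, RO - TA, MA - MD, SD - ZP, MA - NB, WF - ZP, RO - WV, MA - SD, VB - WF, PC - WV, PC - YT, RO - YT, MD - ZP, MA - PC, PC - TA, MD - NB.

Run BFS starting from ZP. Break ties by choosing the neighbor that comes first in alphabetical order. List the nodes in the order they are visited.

Visit ZP; enqueue MD, NW, RO, SD, VB, WF → queue [MD, NW, RO, SD, VB, WF]
Visit MD; enqueue MA, NB, PC, WV → queue [NW, RO, SD, VB, WF, MA, NB, PC, WV]
Visit NW; enqueue YT → queue [RO, SD, VB, WF, MA, NB, PC, WV, YT]
Visit RO; enqueue TA → queue [SD, VB, WF, MA, NB, PC, WV, YT, TA]
Visit SD → queue [VB, WF, MA, NB, PC, WV, YT, TA]
Visit VB → queue [WF, MA, NB, PC, WV, YT, TA]
Visit WF → queue [MA, NB, PC, WV, YT, TA]
Visit MA → queue [NB, PC, WV, YT, TA]
Visit NB → queue [PC, WV, YT, TA]
Visit PC → queue [WV, YT, TA]
Visit WV → queue [YT, TA]
Visit YT → queue [TA]
Visit TA → queue []

ZP, MD, NW, RO, SD, VB, WF, MA, NB, PC, WV, YT, TA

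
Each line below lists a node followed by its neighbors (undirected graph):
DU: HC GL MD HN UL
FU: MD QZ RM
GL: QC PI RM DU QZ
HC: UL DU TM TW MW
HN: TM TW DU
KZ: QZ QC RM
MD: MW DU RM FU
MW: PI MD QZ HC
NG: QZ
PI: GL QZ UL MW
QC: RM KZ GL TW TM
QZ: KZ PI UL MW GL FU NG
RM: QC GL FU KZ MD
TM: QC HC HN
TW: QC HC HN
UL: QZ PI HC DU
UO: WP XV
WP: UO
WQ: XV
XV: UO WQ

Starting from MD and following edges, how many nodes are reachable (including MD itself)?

16

BFS from MD visits: MD, MW, DU, RM, FU, PI, QZ, HC, GL, HN, UL, QC, KZ, NG, TM, TW
Reachable nodes: 16 of 20 total.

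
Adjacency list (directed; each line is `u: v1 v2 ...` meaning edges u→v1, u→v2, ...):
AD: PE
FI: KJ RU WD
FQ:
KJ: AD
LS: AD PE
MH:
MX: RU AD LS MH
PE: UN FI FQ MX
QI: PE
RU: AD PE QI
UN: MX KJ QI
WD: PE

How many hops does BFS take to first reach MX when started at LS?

Level 0: LS
Level 1: AD, PE
Level 2: FI, FQ, MX, UN
Level 3: KJ, MH, QI, RU, WD
MX first appears at level 2.

2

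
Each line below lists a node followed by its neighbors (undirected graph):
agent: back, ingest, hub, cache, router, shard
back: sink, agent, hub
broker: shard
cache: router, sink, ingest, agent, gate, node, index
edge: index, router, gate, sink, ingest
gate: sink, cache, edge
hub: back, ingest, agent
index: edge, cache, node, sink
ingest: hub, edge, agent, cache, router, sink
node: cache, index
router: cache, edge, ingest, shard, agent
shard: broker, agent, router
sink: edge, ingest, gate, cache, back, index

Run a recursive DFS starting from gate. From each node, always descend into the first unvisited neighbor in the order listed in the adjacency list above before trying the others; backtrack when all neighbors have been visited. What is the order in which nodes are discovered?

gate sink edge index cache router ingest hub back agent shard broker node

Visit gate
gate → sink
sink → edge
edge → index
index → cache
cache → router
router → ingest
ingest → hub
hub → back
back → agent
agent → shard
shard → broker
cache → node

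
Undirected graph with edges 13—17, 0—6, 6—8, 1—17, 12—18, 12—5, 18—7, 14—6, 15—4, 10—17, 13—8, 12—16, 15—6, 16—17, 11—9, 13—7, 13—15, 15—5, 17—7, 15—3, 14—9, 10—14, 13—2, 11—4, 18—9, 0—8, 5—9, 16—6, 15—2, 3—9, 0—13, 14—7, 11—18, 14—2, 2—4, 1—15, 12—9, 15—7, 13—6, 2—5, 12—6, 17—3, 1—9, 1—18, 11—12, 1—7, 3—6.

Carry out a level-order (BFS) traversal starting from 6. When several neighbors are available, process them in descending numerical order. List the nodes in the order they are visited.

Visit 6; enqueue 16, 15, 14, 13, 12, 8, 3, 0 → queue [16, 15, 14, 13, 12, 8, 3, 0]
Visit 16; enqueue 17 → queue [15, 14, 13, 12, 8, 3, 0, 17]
Visit 15; enqueue 7, 5, 4, 2, 1 → queue [14, 13, 12, 8, 3, 0, 17, 7, 5, 4, 2, 1]
Visit 14; enqueue 10, 9 → queue [13, 12, 8, 3, 0, 17, 7, 5, 4, 2, 1, 10, 9]
Visit 13 → queue [12, 8, 3, 0, 17, 7, 5, 4, 2, 1, 10, 9]
Visit 12; enqueue 18, 11 → queue [8, 3, 0, 17, 7, 5, 4, 2, 1, 10, 9, 18, 11]
Visit 8 → queue [3, 0, 17, 7, 5, 4, 2, 1, 10, 9, 18, 11]
Visit 3 → queue [0, 17, 7, 5, 4, 2, 1, 10, 9, 18, 11]
Visit 0 → queue [17, 7, 5, 4, 2, 1, 10, 9, 18, 11]
Visit 17 → queue [7, 5, 4, 2, 1, 10, 9, 18, 11]
Visit 7 → queue [5, 4, 2, 1, 10, 9, 18, 11]
Visit 5 → queue [4, 2, 1, 10, 9, 18, 11]
Visit 4 → queue [2, 1, 10, 9, 18, 11]
Visit 2 → queue [1, 10, 9, 18, 11]
Visit 1 → queue [10, 9, 18, 11]
Visit 10 → queue [9, 18, 11]
Visit 9 → queue [18, 11]
Visit 18 → queue [11]
Visit 11 → queue []

6, 16, 15, 14, 13, 12, 8, 3, 0, 17, 7, 5, 4, 2, 1, 10, 9, 18, 11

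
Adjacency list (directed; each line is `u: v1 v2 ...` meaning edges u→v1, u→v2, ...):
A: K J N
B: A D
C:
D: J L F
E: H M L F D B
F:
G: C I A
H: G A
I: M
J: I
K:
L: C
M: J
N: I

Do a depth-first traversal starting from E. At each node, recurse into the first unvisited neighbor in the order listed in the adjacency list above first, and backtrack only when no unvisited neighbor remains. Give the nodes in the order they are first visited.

E -> H -> G -> C -> I -> M -> J -> A -> K -> N -> L -> F -> D -> B

Visit E
E → H
H → G
G → C
G → I
I → M
M → J
G → A
A → K
A → N
E → L
E → F
E → D
E → B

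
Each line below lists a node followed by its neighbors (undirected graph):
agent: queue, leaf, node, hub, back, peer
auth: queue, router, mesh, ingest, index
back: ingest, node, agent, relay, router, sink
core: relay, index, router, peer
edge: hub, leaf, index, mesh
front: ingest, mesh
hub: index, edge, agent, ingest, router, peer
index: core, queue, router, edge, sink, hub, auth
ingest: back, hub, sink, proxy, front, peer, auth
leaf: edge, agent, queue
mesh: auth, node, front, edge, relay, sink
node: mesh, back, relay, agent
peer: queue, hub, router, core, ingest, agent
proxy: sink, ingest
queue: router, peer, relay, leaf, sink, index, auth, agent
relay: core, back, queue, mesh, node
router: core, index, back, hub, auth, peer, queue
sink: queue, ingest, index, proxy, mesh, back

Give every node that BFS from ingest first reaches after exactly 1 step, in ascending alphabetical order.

auth, back, front, hub, peer, proxy, sink

Level 0: ingest
Level 1: auth, back, front, hub, peer, proxy, sink
Level 2: agent, core, edge, index, mesh, node, queue, relay, router
Level 3: leaf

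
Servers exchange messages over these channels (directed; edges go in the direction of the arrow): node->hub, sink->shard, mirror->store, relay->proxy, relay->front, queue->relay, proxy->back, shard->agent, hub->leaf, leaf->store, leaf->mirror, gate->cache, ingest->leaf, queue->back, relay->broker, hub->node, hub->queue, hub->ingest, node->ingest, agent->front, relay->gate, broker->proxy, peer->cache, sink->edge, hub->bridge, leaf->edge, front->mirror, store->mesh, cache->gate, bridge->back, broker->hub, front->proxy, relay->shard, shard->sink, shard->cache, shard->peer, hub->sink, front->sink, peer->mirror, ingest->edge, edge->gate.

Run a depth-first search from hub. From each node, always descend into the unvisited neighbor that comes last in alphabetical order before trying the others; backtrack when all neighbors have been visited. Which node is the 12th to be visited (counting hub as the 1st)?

proxy

Visit hub
hub → sink
sink → shard
shard → peer
peer → mirror
mirror → store
store → mesh
peer → cache
cache → gate
shard → agent
agent → front
front → proxy
proxy → back
sink → edge
hub → queue
queue → relay
relay → broker
hub → node
node → ingest
ingest → leaf
hub → bridge

Visit order: hub, sink, shard, peer, mirror, store, mesh, cache, gate, agent, front, proxy, back, edge, queue, relay, broker, node, ingest, leaf, bridge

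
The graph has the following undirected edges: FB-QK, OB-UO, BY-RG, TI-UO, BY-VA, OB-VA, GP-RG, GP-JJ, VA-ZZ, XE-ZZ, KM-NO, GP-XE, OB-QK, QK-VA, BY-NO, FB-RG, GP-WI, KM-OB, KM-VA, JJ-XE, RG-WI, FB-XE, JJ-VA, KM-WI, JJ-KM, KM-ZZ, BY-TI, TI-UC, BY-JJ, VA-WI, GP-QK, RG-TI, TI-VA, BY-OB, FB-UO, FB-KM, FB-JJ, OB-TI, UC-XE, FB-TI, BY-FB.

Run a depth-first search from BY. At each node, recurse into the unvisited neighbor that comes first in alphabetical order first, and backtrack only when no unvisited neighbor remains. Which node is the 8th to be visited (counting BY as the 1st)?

NO

Visit BY
BY → FB
FB → JJ
JJ → GP
GP → QK
QK → OB
OB → KM
KM → NO
KM → VA
VA → TI
TI → RG
RG → WI
TI → UC
UC → XE
XE → ZZ
TI → UO

Visit order: BY, FB, JJ, GP, QK, OB, KM, NO, VA, TI, RG, WI, UC, XE, ZZ, UO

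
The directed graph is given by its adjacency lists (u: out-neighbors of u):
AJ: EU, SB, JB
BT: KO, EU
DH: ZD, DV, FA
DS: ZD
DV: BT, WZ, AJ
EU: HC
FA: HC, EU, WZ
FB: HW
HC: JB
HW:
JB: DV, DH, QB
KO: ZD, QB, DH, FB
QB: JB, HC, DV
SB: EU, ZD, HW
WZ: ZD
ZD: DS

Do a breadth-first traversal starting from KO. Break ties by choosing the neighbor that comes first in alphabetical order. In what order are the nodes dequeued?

KO -> DH -> FB -> QB -> ZD -> DV -> FA -> HW -> HC -> JB -> DS -> AJ -> BT -> WZ -> EU -> SB

Visit KO; enqueue DH, FB, QB, ZD → queue [DH, FB, QB, ZD]
Visit DH; enqueue DV, FA → queue [FB, QB, ZD, DV, FA]
Visit FB; enqueue HW → queue [QB, ZD, DV, FA, HW]
Visit QB; enqueue HC, JB → queue [ZD, DV, FA, HW, HC, JB]
Visit ZD; enqueue DS → queue [DV, FA, HW, HC, JB, DS]
Visit DV; enqueue AJ, BT, WZ → queue [FA, HW, HC, JB, DS, AJ, BT, WZ]
Visit FA; enqueue EU → queue [HW, HC, JB, DS, AJ, BT, WZ, EU]
Visit HW → queue [HC, JB, DS, AJ, BT, WZ, EU]
Visit HC → queue [JB, DS, AJ, BT, WZ, EU]
Visit JB → queue [DS, AJ, BT, WZ, EU]
Visit DS → queue [AJ, BT, WZ, EU]
Visit AJ; enqueue SB → queue [BT, WZ, EU, SB]
Visit BT → queue [WZ, EU, SB]
Visit WZ → queue [EU, SB]
Visit EU → queue [SB]
Visit SB → queue []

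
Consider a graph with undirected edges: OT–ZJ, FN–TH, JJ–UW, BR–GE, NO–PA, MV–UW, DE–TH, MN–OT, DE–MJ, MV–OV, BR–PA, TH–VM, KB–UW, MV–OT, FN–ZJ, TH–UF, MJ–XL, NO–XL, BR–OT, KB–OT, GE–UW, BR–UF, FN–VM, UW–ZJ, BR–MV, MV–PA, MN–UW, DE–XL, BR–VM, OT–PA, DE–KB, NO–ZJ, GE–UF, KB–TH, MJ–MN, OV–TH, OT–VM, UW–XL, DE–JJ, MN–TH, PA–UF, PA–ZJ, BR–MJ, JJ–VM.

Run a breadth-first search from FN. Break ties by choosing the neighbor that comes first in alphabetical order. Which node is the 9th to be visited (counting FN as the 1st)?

UF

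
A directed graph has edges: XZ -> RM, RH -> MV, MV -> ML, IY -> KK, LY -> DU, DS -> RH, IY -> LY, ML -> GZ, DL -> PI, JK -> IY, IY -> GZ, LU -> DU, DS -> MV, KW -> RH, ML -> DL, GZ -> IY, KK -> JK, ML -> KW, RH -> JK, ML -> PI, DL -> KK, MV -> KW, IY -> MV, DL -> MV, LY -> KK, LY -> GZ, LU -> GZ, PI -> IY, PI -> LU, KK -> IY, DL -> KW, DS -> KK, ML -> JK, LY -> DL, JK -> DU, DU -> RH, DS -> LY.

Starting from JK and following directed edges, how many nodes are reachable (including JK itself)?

13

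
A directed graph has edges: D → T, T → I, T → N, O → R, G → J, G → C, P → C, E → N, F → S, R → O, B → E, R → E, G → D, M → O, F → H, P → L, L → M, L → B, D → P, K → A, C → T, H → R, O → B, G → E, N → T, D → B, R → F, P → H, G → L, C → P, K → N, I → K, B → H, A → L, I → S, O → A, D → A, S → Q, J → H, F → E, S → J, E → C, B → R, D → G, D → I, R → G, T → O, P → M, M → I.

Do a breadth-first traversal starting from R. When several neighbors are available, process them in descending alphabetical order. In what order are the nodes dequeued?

Visit R; enqueue O, G, F, E → queue [O, G, F, E]
Visit O; enqueue B, A → queue [G, F, E, B, A]
Visit G; enqueue L, J, D, C → queue [F, E, B, A, L, J, D, C]
Visit F; enqueue S, H → queue [E, B, A, L, J, D, C, S, H]
Visit E; enqueue N → queue [B, A, L, J, D, C, S, H, N]
Visit B → queue [A, L, J, D, C, S, H, N]
Visit A → queue [L, J, D, C, S, H, N]
Visit L; enqueue M → queue [J, D, C, S, H, N, M]
Visit J → queue [D, C, S, H, N, M]
Visit D; enqueue T, P, I → queue [C, S, H, N, M, T, P, I]
Visit C → queue [S, H, N, M, T, P, I]
Visit S; enqueue Q → queue [H, N, M, T, P, I, Q]
Visit H → queue [N, M, T, P, I, Q]
Visit N → queue [M, T, P, I, Q]
Visit M → queue [T, P, I, Q]
Visit T → queue [P, I, Q]
Visit P → queue [I, Q]
Visit I; enqueue K → queue [Q, K]
Visit Q → queue [K]
Visit K → queue []

R -> O -> G -> F -> E -> B -> A -> L -> J -> D -> C -> S -> H -> N -> M -> T -> P -> I -> Q -> K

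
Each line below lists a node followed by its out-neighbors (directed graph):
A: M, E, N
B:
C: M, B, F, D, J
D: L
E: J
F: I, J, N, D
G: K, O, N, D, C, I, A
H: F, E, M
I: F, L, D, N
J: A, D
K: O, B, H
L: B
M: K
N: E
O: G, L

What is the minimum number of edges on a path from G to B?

2

Level 0: G
Level 1: A, C, D, I, K, N, O
Level 2: B, E, F, H, J, L, M
B first appears at level 2.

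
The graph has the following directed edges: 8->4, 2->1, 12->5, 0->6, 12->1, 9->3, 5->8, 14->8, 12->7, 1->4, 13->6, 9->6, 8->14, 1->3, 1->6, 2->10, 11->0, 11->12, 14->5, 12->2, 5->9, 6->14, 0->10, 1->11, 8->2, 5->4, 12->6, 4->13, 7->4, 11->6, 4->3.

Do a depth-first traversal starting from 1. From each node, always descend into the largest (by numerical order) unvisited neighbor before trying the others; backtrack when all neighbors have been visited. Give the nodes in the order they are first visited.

1 → 11 → 12 → 7 → 4 → 13 → 6 → 14 → 8 → 2 → 10 → 5 → 9 → 3 → 0

Visit 1
1 → 11
11 → 12
12 → 7
7 → 4
4 → 13
13 → 6
6 → 14
14 → 8
8 → 2
2 → 10
14 → 5
5 → 9
9 → 3
11 → 0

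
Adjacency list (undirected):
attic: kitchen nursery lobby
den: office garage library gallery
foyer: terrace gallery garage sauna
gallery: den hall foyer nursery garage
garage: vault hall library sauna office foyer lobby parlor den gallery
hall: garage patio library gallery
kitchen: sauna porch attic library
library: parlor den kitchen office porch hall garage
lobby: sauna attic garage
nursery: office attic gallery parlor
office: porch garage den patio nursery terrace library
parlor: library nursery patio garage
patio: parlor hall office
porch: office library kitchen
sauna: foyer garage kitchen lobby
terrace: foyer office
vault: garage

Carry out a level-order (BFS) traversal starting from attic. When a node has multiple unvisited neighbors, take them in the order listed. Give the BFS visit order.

Visit attic; enqueue kitchen, nursery, lobby → queue [kitchen, nursery, lobby]
Visit kitchen; enqueue sauna, porch, library → queue [nursery, lobby, sauna, porch, library]
Visit nursery; enqueue office, gallery, parlor → queue [lobby, sauna, porch, library, office, gallery, parlor]
Visit lobby; enqueue garage → queue [sauna, porch, library, office, gallery, parlor, garage]
Visit sauna; enqueue foyer → queue [porch, library, office, gallery, parlor, garage, foyer]
Visit porch → queue [library, office, gallery, parlor, garage, foyer]
Visit library; enqueue den, hall → queue [office, gallery, parlor, garage, foyer, den, hall]
Visit office; enqueue patio, terrace → queue [gallery, parlor, garage, foyer, den, hall, patio, terrace]
Visit gallery → queue [parlor, garage, foyer, den, hall, patio, terrace]
Visit parlor → queue [garage, foyer, den, hall, patio, terrace]
Visit garage; enqueue vault → queue [foyer, den, hall, patio, terrace, vault]
Visit foyer → queue [den, hall, patio, terrace, vault]
Visit den → queue [hall, patio, terrace, vault]
Visit hall → queue [patio, terrace, vault]
Visit patio → queue [terrace, vault]
Visit terrace → queue [vault]
Visit vault → queue []

attic -> kitchen -> nursery -> lobby -> sauna -> porch -> library -> office -> gallery -> parlor -> garage -> foyer -> den -> hall -> patio -> terrace -> vault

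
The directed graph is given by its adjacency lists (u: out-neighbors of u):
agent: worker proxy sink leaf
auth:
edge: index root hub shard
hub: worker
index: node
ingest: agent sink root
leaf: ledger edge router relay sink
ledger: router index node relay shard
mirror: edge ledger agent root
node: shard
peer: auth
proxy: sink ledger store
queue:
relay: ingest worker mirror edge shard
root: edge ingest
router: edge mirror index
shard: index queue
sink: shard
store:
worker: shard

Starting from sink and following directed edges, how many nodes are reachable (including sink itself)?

5

BFS from sink visits: sink, shard, index, queue, node
Reachable nodes: 5 of 20 total.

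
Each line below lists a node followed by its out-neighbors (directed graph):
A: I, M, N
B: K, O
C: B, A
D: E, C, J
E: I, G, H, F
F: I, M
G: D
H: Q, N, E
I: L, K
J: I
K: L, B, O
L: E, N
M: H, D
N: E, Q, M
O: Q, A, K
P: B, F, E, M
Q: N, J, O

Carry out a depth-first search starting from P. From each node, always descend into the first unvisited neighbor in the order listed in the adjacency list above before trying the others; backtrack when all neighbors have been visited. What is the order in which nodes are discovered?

Visit P
P → B
B → K
K → L
L → E
E → I
E → G
G → D
D → C
C → A
A → M
M → H
H → Q
Q → N
Q → J
Q → O
E → F

P B K L E I G D C A M H Q N J O F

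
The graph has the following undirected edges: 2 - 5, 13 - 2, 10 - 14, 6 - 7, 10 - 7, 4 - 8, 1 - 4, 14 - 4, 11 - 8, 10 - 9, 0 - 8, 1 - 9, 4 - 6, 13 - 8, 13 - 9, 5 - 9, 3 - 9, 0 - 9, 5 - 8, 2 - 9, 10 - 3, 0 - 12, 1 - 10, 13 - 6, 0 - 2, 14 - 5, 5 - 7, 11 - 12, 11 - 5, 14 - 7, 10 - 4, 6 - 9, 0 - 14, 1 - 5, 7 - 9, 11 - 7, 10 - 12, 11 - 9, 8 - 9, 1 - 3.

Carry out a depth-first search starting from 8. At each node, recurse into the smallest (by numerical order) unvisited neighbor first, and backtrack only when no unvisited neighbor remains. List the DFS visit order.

Visit 8
8 → 0
0 → 2
2 → 5
5 → 1
1 → 3
3 → 9
9 → 6
6 → 4
4 → 10
10 → 7
7 → 11
11 → 12
7 → 14
6 → 13

8 → 0 → 2 → 5 → 1 → 3 → 9 → 6 → 4 → 10 → 7 → 11 → 12 → 14 → 13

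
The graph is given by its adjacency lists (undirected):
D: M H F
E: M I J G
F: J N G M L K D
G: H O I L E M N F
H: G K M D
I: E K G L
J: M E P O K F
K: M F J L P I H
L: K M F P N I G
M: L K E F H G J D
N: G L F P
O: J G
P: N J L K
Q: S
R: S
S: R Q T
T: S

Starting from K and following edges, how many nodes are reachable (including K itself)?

13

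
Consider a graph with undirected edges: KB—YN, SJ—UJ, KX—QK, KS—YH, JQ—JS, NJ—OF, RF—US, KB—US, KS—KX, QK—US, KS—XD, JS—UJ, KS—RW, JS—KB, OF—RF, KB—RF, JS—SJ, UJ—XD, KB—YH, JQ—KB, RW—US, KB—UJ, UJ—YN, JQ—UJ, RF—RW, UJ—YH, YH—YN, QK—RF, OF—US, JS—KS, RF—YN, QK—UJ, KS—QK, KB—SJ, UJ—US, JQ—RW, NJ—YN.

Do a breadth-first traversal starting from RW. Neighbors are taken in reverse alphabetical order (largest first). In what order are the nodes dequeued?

Visit RW; enqueue US, RF, KS, JQ → queue [US, RF, KS, JQ]
Visit US; enqueue UJ, QK, OF, KB → queue [RF, KS, JQ, UJ, QK, OF, KB]
Visit RF; enqueue YN → queue [KS, JQ, UJ, QK, OF, KB, YN]
Visit KS; enqueue YH, XD, KX, JS → queue [JQ, UJ, QK, OF, KB, YN, YH, XD, KX, JS]
Visit JQ → queue [UJ, QK, OF, KB, YN, YH, XD, KX, JS]
Visit UJ; enqueue SJ → queue [QK, OF, KB, YN, YH, XD, KX, JS, SJ]
Visit QK → queue [OF, KB, YN, YH, XD, KX, JS, SJ]
Visit OF; enqueue NJ → queue [KB, YN, YH, XD, KX, JS, SJ, NJ]
Visit KB → queue [YN, YH, XD, KX, JS, SJ, NJ]
Visit YN → queue [YH, XD, KX, JS, SJ, NJ]
Visit YH → queue [XD, KX, JS, SJ, NJ]
Visit XD → queue [KX, JS, SJ, NJ]
Visit KX → queue [JS, SJ, NJ]
Visit JS → queue [SJ, NJ]
Visit SJ → queue [NJ]
Visit NJ → queue []

RW, US, RF, KS, JQ, UJ, QK, OF, KB, YN, YH, XD, KX, JS, SJ, NJ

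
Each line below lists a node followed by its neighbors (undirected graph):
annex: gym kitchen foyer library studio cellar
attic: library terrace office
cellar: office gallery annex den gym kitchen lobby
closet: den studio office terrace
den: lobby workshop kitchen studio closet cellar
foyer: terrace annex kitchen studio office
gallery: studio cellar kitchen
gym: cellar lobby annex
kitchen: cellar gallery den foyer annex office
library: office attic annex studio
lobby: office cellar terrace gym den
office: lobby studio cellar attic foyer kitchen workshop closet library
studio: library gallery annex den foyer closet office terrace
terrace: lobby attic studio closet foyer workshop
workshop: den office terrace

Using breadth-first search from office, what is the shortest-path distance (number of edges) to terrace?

Level 0: office
Level 1: attic, cellar, closet, foyer, kitchen, library, lobby, studio, workshop
Level 2: annex, den, gallery, gym, terrace
terrace first appears at level 2.

2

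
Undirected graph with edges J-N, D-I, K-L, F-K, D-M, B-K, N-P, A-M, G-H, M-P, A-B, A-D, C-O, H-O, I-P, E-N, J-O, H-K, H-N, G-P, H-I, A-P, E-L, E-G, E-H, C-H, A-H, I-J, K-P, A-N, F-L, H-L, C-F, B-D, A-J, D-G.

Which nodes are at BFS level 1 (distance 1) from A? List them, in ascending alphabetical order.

B, D, H, J, M, N, P

Level 0: A
Level 1: B, D, H, J, M, N, P
Level 2: C, E, G, I, K, L, O
Level 3: F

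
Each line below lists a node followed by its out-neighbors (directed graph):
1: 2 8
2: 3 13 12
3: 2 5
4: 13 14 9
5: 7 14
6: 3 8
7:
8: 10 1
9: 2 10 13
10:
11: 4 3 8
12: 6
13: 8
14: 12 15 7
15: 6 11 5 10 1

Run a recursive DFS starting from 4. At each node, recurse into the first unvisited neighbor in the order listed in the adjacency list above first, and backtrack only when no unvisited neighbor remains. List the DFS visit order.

4 → 13 → 8 → 10 → 1 → 2 → 3 → 5 → 7 → 14 → 12 → 6 → 15 → 11 → 9

Visit 4
4 → 13
13 → 8
8 → 10
8 → 1
1 → 2
2 → 3
3 → 5
5 → 7
5 → 14
14 → 12
12 → 6
14 → 15
15 → 11
4 → 9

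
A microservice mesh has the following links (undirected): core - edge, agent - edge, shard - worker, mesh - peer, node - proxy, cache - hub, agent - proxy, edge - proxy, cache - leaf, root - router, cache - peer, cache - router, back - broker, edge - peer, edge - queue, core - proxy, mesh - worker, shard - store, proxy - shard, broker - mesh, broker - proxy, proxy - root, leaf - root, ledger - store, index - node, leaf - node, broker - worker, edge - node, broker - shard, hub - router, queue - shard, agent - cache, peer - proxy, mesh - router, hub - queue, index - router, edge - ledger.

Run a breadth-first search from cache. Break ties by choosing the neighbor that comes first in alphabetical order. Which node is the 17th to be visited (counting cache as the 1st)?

shard

Visit cache; enqueue agent, hub, leaf, peer, router → queue [agent, hub, leaf, peer, router]
Visit agent; enqueue edge, proxy → queue [hub, leaf, peer, router, edge, proxy]
Visit hub; enqueue queue → queue [leaf, peer, router, edge, proxy, queue]
Visit leaf; enqueue node, root → queue [peer, router, edge, proxy, queue, node, root]
Visit peer; enqueue mesh → queue [router, edge, proxy, queue, node, root, mesh]
Visit router; enqueue index → queue [edge, proxy, queue, node, root, mesh, index]
Visit edge; enqueue core, ledger → queue [proxy, queue, node, root, mesh, index, core, ledger]
Visit proxy; enqueue broker, shard → queue [queue, node, root, mesh, index, core, ledger, broker, shard]
Visit queue → queue [node, root, mesh, index, core, ledger, broker, shard]
Visit node → queue [root, mesh, index, core, ledger, broker, shard]
Visit root → queue [mesh, index, core, ledger, broker, shard]
Visit mesh; enqueue worker → queue [index, core, ledger, broker, shard, worker]
Visit index → queue [core, ledger, broker, shard, worker]
Visit core → queue [ledger, broker, shard, worker]
Visit ledger; enqueue store → queue [broker, shard, worker, store]
Visit broker; enqueue back → queue [shard, worker, store, back]
Visit shard → queue [worker, store, back]
Visit worker → queue [store, back]
Visit store → queue [back]
Visit back → queue []

Visit order: cache, agent, hub, leaf, peer, router, edge, proxy, queue, node, root, mesh, index, core, ledger, broker, shard, worker, store, back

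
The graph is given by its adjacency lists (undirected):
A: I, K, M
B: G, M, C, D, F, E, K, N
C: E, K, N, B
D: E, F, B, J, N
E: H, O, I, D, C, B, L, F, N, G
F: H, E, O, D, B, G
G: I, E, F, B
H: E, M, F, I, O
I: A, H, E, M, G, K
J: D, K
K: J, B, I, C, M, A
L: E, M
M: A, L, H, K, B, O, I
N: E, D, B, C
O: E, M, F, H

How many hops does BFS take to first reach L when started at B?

2

Level 0: B
Level 1: C, D, E, F, G, K, M, N
Level 2: A, H, I, J, L, O
L first appears at level 2.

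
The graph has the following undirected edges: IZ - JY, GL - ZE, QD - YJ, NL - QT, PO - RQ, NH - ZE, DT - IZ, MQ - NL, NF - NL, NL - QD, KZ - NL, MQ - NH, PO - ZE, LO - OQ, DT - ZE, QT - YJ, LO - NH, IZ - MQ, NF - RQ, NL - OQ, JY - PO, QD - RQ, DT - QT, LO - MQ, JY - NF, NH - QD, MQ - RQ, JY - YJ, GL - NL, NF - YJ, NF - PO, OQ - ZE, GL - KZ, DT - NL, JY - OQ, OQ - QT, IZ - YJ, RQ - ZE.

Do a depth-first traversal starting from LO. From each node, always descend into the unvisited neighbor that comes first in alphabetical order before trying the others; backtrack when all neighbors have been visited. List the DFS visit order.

Visit LO
LO → MQ
MQ → IZ
IZ → DT
DT → NL
NL → GL
GL → KZ
GL → ZE
ZE → NH
NH → QD
QD → RQ
RQ → NF
NF → JY
JY → OQ
OQ → QT
QT → YJ
JY → PO

LO, MQ, IZ, DT, NL, GL, KZ, ZE, NH, QD, RQ, NF, JY, OQ, QT, YJ, PO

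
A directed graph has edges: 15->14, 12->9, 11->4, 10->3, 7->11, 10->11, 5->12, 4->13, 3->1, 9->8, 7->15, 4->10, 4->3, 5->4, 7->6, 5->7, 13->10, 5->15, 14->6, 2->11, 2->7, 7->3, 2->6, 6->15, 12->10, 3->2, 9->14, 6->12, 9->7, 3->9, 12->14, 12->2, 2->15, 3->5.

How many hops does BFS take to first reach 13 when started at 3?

3

Level 0: 3
Level 1: 1, 2, 5, 9
Level 2: 4, 6, 7, 8, 11, 12, 14, 15
Level 3: 10, 13
13 first appears at level 3.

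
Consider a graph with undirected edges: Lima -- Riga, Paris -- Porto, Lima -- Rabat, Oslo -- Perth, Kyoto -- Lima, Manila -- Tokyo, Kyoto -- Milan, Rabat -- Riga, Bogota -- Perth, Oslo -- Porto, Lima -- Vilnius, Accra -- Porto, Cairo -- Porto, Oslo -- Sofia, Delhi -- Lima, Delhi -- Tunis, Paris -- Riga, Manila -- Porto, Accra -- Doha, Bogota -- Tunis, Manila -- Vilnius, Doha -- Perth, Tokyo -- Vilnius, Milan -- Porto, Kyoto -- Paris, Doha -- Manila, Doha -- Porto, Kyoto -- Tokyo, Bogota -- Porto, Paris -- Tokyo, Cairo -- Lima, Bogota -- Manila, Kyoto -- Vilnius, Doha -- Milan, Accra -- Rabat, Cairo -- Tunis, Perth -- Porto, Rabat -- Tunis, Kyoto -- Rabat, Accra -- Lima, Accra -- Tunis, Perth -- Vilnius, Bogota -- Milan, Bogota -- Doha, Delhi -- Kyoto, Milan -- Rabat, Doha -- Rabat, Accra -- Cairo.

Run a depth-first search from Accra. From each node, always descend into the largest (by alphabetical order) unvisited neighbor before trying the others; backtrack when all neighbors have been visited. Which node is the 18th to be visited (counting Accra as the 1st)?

Visit Accra
Accra → Tunis
Tunis → Rabat
Rabat → Riga
Riga → Paris
Paris → Tokyo
Tokyo → Vilnius
Vilnius → Perth
Perth → Porto
Porto → Oslo
Oslo → Sofia
Porto → Milan
Milan → Kyoto
Kyoto → Lima
Lima → Delhi
Lima → Cairo
Milan → Doha
Doha → Manila
Manila → Bogota

Visit order: Accra, Tunis, Rabat, Riga, Paris, Tokyo, Vilnius, Perth, Porto, Oslo, Sofia, Milan, Kyoto, Lima, Delhi, Cairo, Doha, Manila, Bogota

Manila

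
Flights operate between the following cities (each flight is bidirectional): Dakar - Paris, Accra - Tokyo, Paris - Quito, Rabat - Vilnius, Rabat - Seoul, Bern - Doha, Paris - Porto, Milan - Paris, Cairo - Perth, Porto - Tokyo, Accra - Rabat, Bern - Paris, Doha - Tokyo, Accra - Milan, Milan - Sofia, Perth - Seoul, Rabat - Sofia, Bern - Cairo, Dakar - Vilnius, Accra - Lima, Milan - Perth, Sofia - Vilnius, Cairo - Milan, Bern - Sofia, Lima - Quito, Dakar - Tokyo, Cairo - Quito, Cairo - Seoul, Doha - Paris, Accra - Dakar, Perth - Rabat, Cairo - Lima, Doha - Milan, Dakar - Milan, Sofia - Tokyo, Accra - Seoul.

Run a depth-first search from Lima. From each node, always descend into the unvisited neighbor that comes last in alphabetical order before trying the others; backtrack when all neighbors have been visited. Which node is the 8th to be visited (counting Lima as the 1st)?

Rabat

Visit Lima
Lima → Quito
Quito → Paris
Paris → Porto
Porto → Tokyo
Tokyo → Sofia
Sofia → Vilnius
Vilnius → Rabat
Rabat → Seoul
Seoul → Perth
Perth → Milan
Milan → Doha
Doha → Bern
Bern → Cairo
Milan → Dakar
Dakar → Accra

Visit order: Lima, Quito, Paris, Porto, Tokyo, Sofia, Vilnius, Rabat, Seoul, Perth, Milan, Doha, Bern, Cairo, Dakar, Accra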